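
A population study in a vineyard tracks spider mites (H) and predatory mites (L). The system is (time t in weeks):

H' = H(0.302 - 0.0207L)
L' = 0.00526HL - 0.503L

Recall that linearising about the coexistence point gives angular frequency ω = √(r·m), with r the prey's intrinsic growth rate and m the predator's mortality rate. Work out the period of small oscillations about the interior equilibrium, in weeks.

Here r = 0.302 and m = 0.503, so r·m = 0.152.
ω = √0.152 = 0.39 per week, hence T = 2π/ω ≈ 16.1 weeks.

T ≈ 16.1 weeks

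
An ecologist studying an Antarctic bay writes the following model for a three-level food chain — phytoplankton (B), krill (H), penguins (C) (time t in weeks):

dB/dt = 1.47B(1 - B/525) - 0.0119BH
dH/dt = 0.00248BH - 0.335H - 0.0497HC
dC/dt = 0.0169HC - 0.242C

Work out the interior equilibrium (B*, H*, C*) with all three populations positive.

B* ≈ 464, H* ≈ 14.3, C* ≈ 16.4

From dC/dt = 0: 0.0169H* = 0.242, so H* = 14.3.
From dB/dt = 0: 1.47(1 - B*/525) = 0.0119·14.3, giving B* = 525·(1 - 0.116) = 464.
From dH/dt = 0: 0.00248·464 - 0.335 = 0.0497C*, so C* = 0.816/0.0497 = 16.4.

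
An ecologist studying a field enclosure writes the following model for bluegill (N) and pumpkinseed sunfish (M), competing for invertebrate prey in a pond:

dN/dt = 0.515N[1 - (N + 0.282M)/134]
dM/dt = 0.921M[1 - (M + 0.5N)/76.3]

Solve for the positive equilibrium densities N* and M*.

Setting both brackets to zero gives the nullclines N + 0.282M = 134 and 0.5N + M = 76.3.
Substituting M = 76.3 - 0.5N into the first: N(1 - 0.282·0.5) = 134 - 0.282·76.3.
So N* = 112/0.859 = 131, and then M* = 76.3 - 0.5·131 = 10.8.

N* ≈ 131, M* ≈ 10.8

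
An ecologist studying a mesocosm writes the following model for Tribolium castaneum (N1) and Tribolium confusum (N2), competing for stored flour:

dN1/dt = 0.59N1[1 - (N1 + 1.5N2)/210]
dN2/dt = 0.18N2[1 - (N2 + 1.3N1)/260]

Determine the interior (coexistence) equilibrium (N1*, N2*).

Setting both brackets to zero gives the nullclines N1 + 1.5N2 = 210 and 1.3N1 + N2 = 260.
Substituting N2 = 260 - 1.3N1 into the first: N1(1 - 1.5·1.3) = 210 - 1.5·260.
So N1* = -180/-0.95 = 189, and then N2* = 260 - 1.3·189 = 13.7.

N1* ≈ 189, N2* ≈ 13.7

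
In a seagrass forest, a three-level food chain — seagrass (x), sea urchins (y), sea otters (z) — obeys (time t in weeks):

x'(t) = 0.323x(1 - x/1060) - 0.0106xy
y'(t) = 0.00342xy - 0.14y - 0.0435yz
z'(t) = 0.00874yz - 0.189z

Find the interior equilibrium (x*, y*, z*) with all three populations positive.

From dz/dt = 0: 0.00874y* = 0.189, so y* = 21.6.
From dx/dt = 0: 0.323(1 - x*/1060) = 0.0106·21.6, giving x* = 1060·(1 - 0.71) = 308.
From dy/dt = 0: 0.00342·308 - 0.14 = 0.0435z*, so z* = 0.913/0.0435 = 21.

x* ≈ 308, y* ≈ 21.6, z* ≈ 21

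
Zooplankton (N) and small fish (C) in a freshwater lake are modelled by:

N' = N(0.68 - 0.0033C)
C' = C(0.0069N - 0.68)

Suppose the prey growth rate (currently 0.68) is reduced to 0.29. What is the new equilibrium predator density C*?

C* ≈ 87.9

At the interior fixed point, setting dN/dt = 0 with N > 0 fixes C* = (prey growth rate)/(NC coefficient) — independent of the other coefficients.
With the change, C* = 0.29/0.0033 = 87.9; it falls from 206.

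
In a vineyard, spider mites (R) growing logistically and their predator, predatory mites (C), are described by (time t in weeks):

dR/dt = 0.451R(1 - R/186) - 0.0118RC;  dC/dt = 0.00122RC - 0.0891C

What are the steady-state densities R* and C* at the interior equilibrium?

From dC/dt = 0 with C > 0: 0.00122R* = 0.0891, so R* = 73.
Substitute into dR/dt = 0: 0.451(1 - 73/186) = 0.0118C*.
The bracket is 0.607, giving C* = 0.274/0.0118 = 23.2.

R* ≈ 73, C* ≈ 23.2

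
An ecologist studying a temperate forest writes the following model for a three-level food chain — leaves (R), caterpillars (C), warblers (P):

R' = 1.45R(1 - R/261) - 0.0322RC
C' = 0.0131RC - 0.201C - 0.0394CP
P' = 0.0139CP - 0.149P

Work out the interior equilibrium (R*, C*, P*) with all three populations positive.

R* ≈ 199, C* ≈ 10.7, P* ≈ 61

From dP/dt = 0: 0.0139C* = 0.149, so C* = 10.7.
From dR/dt = 0: 1.45(1 - R*/261) = 0.0322·10.7, giving R* = 261·(1 - 0.238) = 199.
From dC/dt = 0: 0.0131·199 - 0.201 = 0.0394P*, so P* = 2.4/0.0394 = 61.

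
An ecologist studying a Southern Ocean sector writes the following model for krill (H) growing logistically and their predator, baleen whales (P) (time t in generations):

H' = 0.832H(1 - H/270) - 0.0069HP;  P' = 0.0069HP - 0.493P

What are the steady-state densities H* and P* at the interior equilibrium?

H* ≈ 71.4, P* ≈ 88.7

From dP/dt = 0 with P > 0: 0.0069H* = 0.493, so H* = 71.4.
Substitute into dH/dt = 0: 0.832(1 - 71.4/270) = 0.0069P*.
The bracket is 0.735, giving P* = 0.612/0.0069 = 88.7.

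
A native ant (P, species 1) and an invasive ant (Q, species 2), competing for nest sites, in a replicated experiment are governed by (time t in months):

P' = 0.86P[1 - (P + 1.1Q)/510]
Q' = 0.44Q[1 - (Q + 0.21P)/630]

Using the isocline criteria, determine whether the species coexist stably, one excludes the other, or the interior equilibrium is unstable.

Compare the nullcline intercepts: K1/α12 = 510/1.1 = 464 < K2 = 630; K2/α21 = 630/0.21 = 3000 > K1 = 510.
Since the inequalities point opposite ways, species 2 can invade but species 1 cannot.

species 2 excludes species 1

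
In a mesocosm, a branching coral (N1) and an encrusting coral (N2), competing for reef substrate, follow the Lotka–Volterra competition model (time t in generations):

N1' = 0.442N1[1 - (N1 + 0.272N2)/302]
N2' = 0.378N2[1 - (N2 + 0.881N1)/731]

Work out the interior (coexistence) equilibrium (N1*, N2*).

Setting both brackets to zero gives the nullclines N1 + 0.272N2 = 302 and 0.881N1 + N2 = 731.
Substituting N2 = 731 - 0.881N1 into the first: N1(1 - 0.272·0.881) = 302 - 0.272·731.
So N1* = 103/0.76 = 136, and then N2* = 731 - 0.881·136 = 611.

N1* ≈ 136, N2* ≈ 611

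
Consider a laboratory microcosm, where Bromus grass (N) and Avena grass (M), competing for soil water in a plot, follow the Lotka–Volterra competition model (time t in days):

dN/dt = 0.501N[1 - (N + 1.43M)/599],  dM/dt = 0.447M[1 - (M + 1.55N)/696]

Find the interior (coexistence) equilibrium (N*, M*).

Setting both brackets to zero gives the nullclines N + 1.43M = 599 and 1.55N + M = 696.
Substituting M = 696 - 1.55N into the first: N(1 - 1.43·1.55) = 599 - 1.43·696.
So N* = -396/-1.22 = 326, and then M* = 696 - 1.55·326 = 191.

N* ≈ 326, M* ≈ 191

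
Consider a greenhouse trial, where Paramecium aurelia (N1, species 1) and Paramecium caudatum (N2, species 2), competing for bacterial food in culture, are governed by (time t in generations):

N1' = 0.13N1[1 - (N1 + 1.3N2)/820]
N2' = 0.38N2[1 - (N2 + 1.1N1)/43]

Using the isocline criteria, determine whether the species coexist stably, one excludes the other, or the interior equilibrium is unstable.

Compare the nullcline intercepts: K1/α12 = 820/1.3 = 631 > K2 = 43; K2/α21 = 43/1.1 = 39.1 < K1 = 820.
Since the inequalities point opposite ways, species 1 can invade but species 2 cannot.

species 1 excludes species 2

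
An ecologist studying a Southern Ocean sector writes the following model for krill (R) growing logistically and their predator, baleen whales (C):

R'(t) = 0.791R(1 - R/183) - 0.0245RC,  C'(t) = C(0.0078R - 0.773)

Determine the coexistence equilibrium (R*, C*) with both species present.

From dC/dt = 0 with C > 0: 0.0078R* = 0.773, so R* = 99.1.
Substitute into dR/dt = 0: 0.791(1 - 99.1/183) = 0.0245C*.
The bracket is 0.458, giving C* = 0.363/0.0245 = 14.8.

R* ≈ 99.1, C* ≈ 14.8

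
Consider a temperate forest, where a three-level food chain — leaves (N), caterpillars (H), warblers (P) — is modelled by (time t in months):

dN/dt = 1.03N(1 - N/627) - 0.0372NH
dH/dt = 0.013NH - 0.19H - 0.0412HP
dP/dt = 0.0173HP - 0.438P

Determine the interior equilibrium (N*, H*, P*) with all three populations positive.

N* ≈ 53.7, H* ≈ 25.3, P* ≈ 12.3

From dP/dt = 0: 0.0173H* = 0.438, so H* = 25.3.
From dN/dt = 0: 1.03(1 - N*/627) = 0.0372·25.3, giving N* = 627·(1 - 0.914) = 53.7.
From dH/dt = 0: 0.013·53.7 - 0.19 = 0.0412P*, so P* = 0.508/0.0412 = 12.3.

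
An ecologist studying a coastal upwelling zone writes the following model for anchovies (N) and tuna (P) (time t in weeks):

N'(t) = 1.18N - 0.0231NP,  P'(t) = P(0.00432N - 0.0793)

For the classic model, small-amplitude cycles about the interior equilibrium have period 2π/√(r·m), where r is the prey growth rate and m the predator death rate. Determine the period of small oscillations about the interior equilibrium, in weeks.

T ≈ 20.5 weeks

Here r = 1.18 and m = 0.0793, so r·m = 0.0936.
ω = √0.0936 = 0.306 per week, hence T = 2π/ω ≈ 20.5 weeks.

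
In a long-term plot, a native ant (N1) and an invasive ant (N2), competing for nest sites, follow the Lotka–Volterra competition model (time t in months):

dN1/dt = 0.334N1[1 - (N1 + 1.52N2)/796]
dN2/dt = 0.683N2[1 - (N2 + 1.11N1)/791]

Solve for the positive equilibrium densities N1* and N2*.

Setting both brackets to zero gives the nullclines N1 + 1.52N2 = 796 and 1.11N1 + N2 = 791.
Substituting N2 = 791 - 1.11N1 into the first: N1(1 - 1.52·1.11) = 796 - 1.52·791.
So N1* = -406/-0.687 = 591, and then N2* = 791 - 1.11·591 = 135.

N1* ≈ 591, N2* ≈ 135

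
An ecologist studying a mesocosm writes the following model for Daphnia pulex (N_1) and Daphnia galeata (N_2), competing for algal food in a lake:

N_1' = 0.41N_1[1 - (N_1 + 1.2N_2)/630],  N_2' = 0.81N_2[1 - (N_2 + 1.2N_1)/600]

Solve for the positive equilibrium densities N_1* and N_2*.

Setting both brackets to zero gives the nullclines N_1 + 1.2N_2 = 630 and 1.2N_1 + N_2 = 600.
Substituting N_2 = 600 - 1.2N_1 into the first: N_1(1 - 1.2·1.2) = 630 - 1.2·600.
So N_1* = -90/-0.44 = 205, and then N_2* = 600 - 1.2·205 = 355.

N_1* ≈ 205, N_2* ≈ 355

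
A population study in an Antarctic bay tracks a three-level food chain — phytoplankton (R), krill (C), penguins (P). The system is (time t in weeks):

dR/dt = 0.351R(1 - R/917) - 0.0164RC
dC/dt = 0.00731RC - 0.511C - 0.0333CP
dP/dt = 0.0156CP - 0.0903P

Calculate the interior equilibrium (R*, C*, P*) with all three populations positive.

From dP/dt = 0: 0.0156C* = 0.0903, so C* = 5.79.
From dR/dt = 0: 0.351(1 - R*/917) = 0.0164·5.79, giving R* = 917·(1 - 0.27) = 669.
From dC/dt = 0: 0.00731·669 - 0.511 = 0.0333P*, so P* = 4.38/0.0333 = 132.

R* ≈ 669, C* ≈ 5.79, P* ≈ 132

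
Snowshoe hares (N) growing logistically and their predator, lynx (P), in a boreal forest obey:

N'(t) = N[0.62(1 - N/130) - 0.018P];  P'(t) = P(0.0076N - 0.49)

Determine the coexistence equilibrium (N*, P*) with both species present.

N* ≈ 64.5, P* ≈ 17.4

From dP/dt = 0 with P > 0: 0.0076N* = 0.49, so N* = 64.5.
Substitute into dN/dt = 0: 0.62(1 - 64.5/130) = 0.018P*.
The bracket is 0.504, giving P* = 0.313/0.018 = 17.4.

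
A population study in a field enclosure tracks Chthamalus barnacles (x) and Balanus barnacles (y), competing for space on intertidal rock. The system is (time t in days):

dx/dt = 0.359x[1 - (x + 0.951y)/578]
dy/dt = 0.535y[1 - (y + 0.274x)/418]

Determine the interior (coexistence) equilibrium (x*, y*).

x* ≈ 244, y* ≈ 351

Setting both brackets to zero gives the nullclines x + 0.951y = 578 and 0.274x + y = 418.
Substituting y = 418 - 0.274x into the first: x(1 - 0.951·0.274) = 578 - 0.951·418.
So x* = 180/0.739 = 244, and then y* = 418 - 0.274·244 = 351.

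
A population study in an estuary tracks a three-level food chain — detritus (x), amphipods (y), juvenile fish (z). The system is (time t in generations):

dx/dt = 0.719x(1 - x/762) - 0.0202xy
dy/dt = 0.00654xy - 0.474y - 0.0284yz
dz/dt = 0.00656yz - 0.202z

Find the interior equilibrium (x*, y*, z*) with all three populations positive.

x* ≈ 103, y* ≈ 30.8, z* ≈ 6.98

From dz/dt = 0: 0.00656y* = 0.202, so y* = 30.8.
From dx/dt = 0: 0.719(1 - x*/762) = 0.0202·30.8, giving x* = 762·(1 - 0.865) = 103.
From dy/dt = 0: 0.00654·103 - 0.474 = 0.0284z*, so z* = 0.198/0.0284 = 6.98.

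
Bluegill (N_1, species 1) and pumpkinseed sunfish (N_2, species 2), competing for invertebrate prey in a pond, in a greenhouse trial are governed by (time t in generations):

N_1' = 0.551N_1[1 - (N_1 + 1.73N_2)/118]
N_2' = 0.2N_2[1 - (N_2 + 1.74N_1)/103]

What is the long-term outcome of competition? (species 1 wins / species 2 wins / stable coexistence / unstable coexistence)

Compare the nullcline intercepts: K1/α12 = 118/1.73 = 68.2 < K2 = 103; K2/α21 = 103/1.74 = 59.2 < K1 = 118.
Since both are reversed, neither can invade when rare; the interior point is a saddle.

unstable coexistence (outcome depends on initial conditions)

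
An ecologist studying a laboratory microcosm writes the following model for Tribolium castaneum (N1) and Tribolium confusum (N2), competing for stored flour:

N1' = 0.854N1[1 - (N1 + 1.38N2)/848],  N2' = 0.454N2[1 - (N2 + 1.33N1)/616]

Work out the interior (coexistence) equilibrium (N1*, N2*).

N1* ≈ 2.49, N2* ≈ 613

Setting both brackets to zero gives the nullclines N1 + 1.38N2 = 848 and 1.33N1 + N2 = 616.
Substituting N2 = 616 - 1.33N1 into the first: N1(1 - 1.38·1.33) = 848 - 1.38·616.
So N1* = -2.08/-0.835 = 2.49, and then N2* = 616 - 1.33·2.49 = 613.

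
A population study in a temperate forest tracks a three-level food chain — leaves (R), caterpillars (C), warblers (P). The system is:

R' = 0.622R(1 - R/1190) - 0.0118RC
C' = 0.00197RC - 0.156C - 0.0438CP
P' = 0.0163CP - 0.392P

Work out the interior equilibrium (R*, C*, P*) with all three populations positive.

R* ≈ 647, C* ≈ 24, P* ≈ 25.5

From dP/dt = 0: 0.0163C* = 0.392, so C* = 24.
From dR/dt = 0: 0.622(1 - R*/1190) = 0.0118·24, giving R* = 1190·(1 - 0.456) = 647.
From dC/dt = 0: 0.00197·647 - 0.156 = 0.0438P*, so P* = 1.12/0.0438 = 25.5.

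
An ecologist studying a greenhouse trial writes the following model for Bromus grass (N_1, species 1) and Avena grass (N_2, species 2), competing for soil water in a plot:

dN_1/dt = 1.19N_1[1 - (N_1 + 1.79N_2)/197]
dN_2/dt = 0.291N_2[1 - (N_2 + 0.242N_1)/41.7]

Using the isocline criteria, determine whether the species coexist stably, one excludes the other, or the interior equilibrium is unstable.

Compare the nullcline intercepts: K1/α12 = 197/1.79 = 110 > K2 = 41.7; K2/α21 = 41.7/0.242 = 172 < K1 = 197.
Since the inequalities point opposite ways, species 1 can invade but species 2 cannot.

species 1 excludes species 2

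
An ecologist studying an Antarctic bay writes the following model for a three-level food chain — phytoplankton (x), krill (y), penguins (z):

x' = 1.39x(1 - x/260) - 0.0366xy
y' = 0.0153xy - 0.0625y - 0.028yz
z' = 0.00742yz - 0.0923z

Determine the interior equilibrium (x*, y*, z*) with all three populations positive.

x* ≈ 175, y* ≈ 12.4, z* ≈ 93.3

From dz/dt = 0: 0.00742y* = 0.0923, so y* = 12.4.
From dx/dt = 0: 1.39(1 - x*/260) = 0.0366·12.4, giving x* = 260·(1 - 0.328) = 175.
From dy/dt = 0: 0.0153·175 - 0.0625 = 0.028z*, so z* = 2.61/0.028 = 93.3.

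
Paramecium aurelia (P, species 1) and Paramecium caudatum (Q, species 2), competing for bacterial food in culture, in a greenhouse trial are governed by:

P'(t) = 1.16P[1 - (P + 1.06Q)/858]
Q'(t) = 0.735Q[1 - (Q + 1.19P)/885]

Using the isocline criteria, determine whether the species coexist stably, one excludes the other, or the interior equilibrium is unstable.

unstable coexistence (outcome depends on initial conditions)

Compare the nullcline intercepts: K1/α12 = 858/1.06 = 809 < K2 = 885; K2/α21 = 885/1.19 = 744 < K1 = 858.
Since both are reversed, neither can invade when rare; the interior point is a saddle.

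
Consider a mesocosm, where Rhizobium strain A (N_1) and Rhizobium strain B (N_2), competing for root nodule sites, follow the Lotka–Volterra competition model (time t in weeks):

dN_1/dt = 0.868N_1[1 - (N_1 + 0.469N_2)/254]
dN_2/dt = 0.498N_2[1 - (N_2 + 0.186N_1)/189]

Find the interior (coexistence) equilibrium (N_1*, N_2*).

N_1* ≈ 181, N_2* ≈ 155

Setting both brackets to zero gives the nullclines N_1 + 0.469N_2 = 254 and 0.186N_1 + N_2 = 189.
Substituting N_2 = 189 - 0.186N_1 into the first: N_1(1 - 0.469·0.186) = 254 - 0.469·189.
So N_1* = 165/0.913 = 181, and then N_2* = 189 - 0.186·181 = 155.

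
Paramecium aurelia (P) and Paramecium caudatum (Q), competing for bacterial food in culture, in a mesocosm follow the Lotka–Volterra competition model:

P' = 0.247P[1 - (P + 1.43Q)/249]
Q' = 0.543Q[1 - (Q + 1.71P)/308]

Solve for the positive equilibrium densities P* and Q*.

P* ≈ 132, Q* ≈ 81.5

Setting both brackets to zero gives the nullclines P + 1.43Q = 249 and 1.71P + Q = 308.
Substituting Q = 308 - 1.71P into the first: P(1 - 1.43·1.71) = 249 - 1.43·308.
So P* = -191/-1.45 = 132, and then Q* = 308 - 1.71·132 = 81.5.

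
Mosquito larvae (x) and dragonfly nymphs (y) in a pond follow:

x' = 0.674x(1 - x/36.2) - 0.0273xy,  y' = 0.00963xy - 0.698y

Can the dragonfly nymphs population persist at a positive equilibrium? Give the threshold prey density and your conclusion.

Threshold x = 72.5; K < 72.5, so no, the predator goes extinct.

The predator equation gives dy/dt > 0 only when x > 0.698/0.00963 = 72.5.
Without the predator, x → K = 36.2. Since 36.2 < 72.5, the predator cannot invade.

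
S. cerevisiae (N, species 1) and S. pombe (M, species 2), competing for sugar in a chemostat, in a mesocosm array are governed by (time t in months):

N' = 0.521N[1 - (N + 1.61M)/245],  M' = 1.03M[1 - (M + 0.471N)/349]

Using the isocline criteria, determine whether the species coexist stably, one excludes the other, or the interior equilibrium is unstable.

Compare the nullcline intercepts: K1/α12 = 245/1.61 = 152 < K2 = 349; K2/α21 = 349/0.471 = 741 > K1 = 245.
Since the inequalities point opposite ways, species 2 can invade but species 1 cannot.

species 2 excludes species 1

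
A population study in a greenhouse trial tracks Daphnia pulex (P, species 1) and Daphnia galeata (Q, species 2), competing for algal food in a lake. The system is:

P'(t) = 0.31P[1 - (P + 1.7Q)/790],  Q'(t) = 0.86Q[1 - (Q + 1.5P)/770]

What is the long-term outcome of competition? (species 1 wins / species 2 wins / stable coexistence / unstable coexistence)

unstable coexistence (outcome depends on initial conditions)

Compare the nullcline intercepts: K1/α12 = 790/1.7 = 465 < K2 = 770; K2/α21 = 770/1.5 = 513 < K1 = 790.
Since both are reversed, neither can invade when rare; the interior point is a saddle.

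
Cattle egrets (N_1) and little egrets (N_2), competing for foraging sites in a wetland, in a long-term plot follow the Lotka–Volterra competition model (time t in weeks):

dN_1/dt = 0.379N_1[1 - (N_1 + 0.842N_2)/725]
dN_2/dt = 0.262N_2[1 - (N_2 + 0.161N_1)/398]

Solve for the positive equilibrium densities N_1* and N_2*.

N_1* ≈ 451, N_2* ≈ 325

Setting both brackets to zero gives the nullclines N_1 + 0.842N_2 = 725 and 0.161N_1 + N_2 = 398.
Substituting N_2 = 398 - 0.161N_1 into the first: N_1(1 - 0.842·0.161) = 725 - 0.842·398.
So N_1* = 390/0.864 = 451, and then N_2* = 398 - 0.161·451 = 325.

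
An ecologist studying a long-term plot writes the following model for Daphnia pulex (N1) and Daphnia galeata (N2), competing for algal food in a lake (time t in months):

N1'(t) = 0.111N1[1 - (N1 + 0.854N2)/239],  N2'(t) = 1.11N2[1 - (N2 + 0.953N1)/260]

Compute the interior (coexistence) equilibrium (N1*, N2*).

Setting both brackets to zero gives the nullclines N1 + 0.854N2 = 239 and 0.953N1 + N2 = 260.
Substituting N2 = 260 - 0.953N1 into the first: N1(1 - 0.854·0.953) = 239 - 0.854·260.
So N1* = 17/0.186 = 91.1, and then N2* = 260 - 0.953·91.1 = 173.

N1* ≈ 91.1, N2* ≈ 173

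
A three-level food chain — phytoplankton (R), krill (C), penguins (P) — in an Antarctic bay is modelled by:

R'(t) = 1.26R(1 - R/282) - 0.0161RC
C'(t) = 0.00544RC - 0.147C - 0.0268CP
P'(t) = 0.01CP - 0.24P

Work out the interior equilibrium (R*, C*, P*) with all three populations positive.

R* ≈ 196, C* ≈ 24, P* ≈ 34.2

From dP/dt = 0: 0.01C* = 0.24, so C* = 24.
From dR/dt = 0: 1.26(1 - R*/282) = 0.0161·24, giving R* = 282·(1 - 0.307) = 196.
From dC/dt = 0: 0.00544·196 - 0.147 = 0.0268P*, so P* = 0.917/0.0268 = 34.2.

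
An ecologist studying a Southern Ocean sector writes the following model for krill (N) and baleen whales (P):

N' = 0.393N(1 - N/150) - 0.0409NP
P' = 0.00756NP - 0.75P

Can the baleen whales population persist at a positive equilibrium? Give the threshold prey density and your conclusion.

Threshold N = 99.2; K > 99.2, so yes, the predator persists.

The predator equation gives dP/dt > 0 only when N > 0.75/0.00756 = 99.2.
Without the predator, N → K = 150. Since 150 > 99.2, the predator can invade and persist.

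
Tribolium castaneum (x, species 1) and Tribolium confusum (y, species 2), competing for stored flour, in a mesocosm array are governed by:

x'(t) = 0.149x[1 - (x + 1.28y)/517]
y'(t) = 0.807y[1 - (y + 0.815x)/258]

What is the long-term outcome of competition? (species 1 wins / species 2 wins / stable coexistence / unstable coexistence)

species 1 excludes species 2

Compare the nullcline intercepts: K1/α12 = 517/1.28 = 404 > K2 = 258; K2/α21 = 258/0.815 = 317 < K1 = 517.
Since the inequalities point opposite ways, species 1 can invade but species 2 cannot.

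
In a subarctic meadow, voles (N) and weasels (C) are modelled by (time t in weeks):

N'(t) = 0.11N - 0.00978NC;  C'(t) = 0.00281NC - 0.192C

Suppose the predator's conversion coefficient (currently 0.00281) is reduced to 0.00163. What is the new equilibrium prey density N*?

N* ≈ 118

At the interior fixed point, setting dC/dt = 0 with C > 0 fixes N* = (predator death rate)/(NC coefficient) — independent of the other coefficients.
With the change, N* = 0.192/0.00163 = 118; it rises from 68.3.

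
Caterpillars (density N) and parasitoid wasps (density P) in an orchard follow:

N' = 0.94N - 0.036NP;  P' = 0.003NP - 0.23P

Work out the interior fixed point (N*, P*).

N* ≈ 76.7, P* ≈ 26.1

Set dP/dt = 0 with P > 0: 0.003N - 0.23 = 0, so N* = 0.23/0.003 = 76.7.
Set dN/dt = 0 with N > 0: 0.94 - 0.036P = 0, so P* = 0.94/0.036 = 26.1.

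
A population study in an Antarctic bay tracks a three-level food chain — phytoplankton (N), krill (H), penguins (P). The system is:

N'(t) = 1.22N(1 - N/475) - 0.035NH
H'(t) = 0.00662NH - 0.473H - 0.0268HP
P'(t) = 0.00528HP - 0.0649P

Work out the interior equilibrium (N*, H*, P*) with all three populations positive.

N* ≈ 308, H* ≈ 12.3, P* ≈ 58.3

From dP/dt = 0: 0.00528H* = 0.0649, so H* = 12.3.
From dN/dt = 0: 1.22(1 - N*/475) = 0.035·12.3, giving N* = 475·(1 - 0.353) = 308.
From dH/dt = 0: 0.00662·308 - 0.473 = 0.0268P*, so P* = 1.56/0.0268 = 58.3.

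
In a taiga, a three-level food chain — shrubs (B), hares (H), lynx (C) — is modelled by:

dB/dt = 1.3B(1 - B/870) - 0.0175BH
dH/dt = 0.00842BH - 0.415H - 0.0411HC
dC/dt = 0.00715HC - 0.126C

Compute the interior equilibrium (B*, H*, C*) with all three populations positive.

B* ≈ 664, H* ≈ 17.6, C* ≈ 126

From dC/dt = 0: 0.00715H* = 0.126, so H* = 17.6.
From dB/dt = 0: 1.3(1 - B*/870) = 0.0175·17.6, giving B* = 870·(1 - 0.237) = 664.
From dH/dt = 0: 0.00842·664 - 0.415 = 0.0411C*, so C* = 5.17/0.0411 = 126.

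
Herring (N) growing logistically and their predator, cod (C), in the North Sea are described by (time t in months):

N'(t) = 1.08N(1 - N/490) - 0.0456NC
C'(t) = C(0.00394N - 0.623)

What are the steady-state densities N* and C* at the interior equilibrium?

From dC/dt = 0 with C > 0: 0.00394N* = 0.623, so N* = 158.
Substitute into dN/dt = 0: 1.08(1 - 158/490) = 0.0456C*.
The bracket is 0.677, giving C* = 0.731/0.0456 = 16.

N* ≈ 158, C* ≈ 16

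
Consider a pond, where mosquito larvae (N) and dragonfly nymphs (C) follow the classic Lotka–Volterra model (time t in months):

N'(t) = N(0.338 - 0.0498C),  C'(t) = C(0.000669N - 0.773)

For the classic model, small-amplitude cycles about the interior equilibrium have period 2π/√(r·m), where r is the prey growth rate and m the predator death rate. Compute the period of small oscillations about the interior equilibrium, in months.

T ≈ 12.3 months

Here r = 0.338 and m = 0.773, so r·m = 0.261.
ω = √0.261 = 0.511 per month, hence T = 2π/ω ≈ 12.3 months.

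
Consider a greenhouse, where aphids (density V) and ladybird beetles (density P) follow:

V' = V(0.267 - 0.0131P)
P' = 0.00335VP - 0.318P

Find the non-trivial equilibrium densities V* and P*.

Set dP/dt = 0 with P > 0: 0.00335V - 0.318 = 0, so V* = 0.318/0.00335 = 94.9.
Set dV/dt = 0 with V > 0: 0.267 - 0.0131P = 0, so P* = 0.267/0.0131 = 20.4.

V* ≈ 94.9, P* ≈ 20.4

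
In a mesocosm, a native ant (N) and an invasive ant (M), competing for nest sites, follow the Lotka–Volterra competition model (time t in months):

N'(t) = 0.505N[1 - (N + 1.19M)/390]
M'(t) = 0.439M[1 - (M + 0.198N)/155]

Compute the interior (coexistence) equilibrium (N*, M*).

N* ≈ 269, M* ≈ 102

Setting both brackets to zero gives the nullclines N + 1.19M = 390 and 0.198N + M = 155.
Substituting M = 155 - 0.198N into the first: N(1 - 1.19·0.198) = 390 - 1.19·155.
So N* = 206/0.764 = 269, and then M* = 155 - 0.198·269 = 102.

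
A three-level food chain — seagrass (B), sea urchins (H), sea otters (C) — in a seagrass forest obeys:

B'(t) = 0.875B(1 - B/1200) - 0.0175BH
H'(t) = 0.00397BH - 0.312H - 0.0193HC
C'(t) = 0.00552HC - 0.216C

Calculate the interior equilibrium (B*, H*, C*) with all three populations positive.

B* ≈ 261, H* ≈ 39.1, C* ≈ 37.5

From dC/dt = 0: 0.00552H* = 0.216, so H* = 39.1.
From dB/dt = 0: 0.875(1 - B*/1200) = 0.0175·39.1, giving B* = 1200·(1 - 0.783) = 261.
From dH/dt = 0: 0.00397·261 - 0.312 = 0.0193C*, so C* = 0.724/0.0193 = 37.5.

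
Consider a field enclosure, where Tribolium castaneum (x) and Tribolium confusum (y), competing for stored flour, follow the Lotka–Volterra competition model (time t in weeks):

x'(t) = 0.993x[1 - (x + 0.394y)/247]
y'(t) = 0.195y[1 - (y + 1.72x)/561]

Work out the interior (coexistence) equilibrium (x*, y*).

Setting both brackets to zero gives the nullclines x + 0.394y = 247 and 1.72x + y = 561.
Substituting y = 561 - 1.72x into the first: x(1 - 0.394·1.72) = 247 - 0.394·561.
So x* = 26/0.322 = 80.6, and then y* = 561 - 1.72·80.6 = 422.

x* ≈ 80.6, y* ≈ 422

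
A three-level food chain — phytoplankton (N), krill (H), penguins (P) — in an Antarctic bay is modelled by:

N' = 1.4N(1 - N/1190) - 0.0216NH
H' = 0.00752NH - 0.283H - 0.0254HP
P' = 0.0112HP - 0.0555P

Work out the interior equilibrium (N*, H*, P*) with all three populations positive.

N* ≈ 1100, H* ≈ 4.96, P* ≈ 314

From dP/dt = 0: 0.0112H* = 0.0555, so H* = 4.96.
From dN/dt = 0: 1.4(1 - N*/1190) = 0.0216·4.96, giving N* = 1190·(1 - 0.0765) = 1100.
From dH/dt = 0: 0.00752·1100 - 0.283 = 0.0254P*, so P* = 7.98/0.0254 = 314.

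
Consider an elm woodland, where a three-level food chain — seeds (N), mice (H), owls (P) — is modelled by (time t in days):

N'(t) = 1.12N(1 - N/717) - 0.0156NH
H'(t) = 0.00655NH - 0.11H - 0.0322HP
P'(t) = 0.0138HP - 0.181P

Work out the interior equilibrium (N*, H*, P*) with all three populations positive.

From dP/dt = 0: 0.0138H* = 0.181, so H* = 13.1.
From dN/dt = 0: 1.12(1 - N*/717) = 0.0156·13.1, giving N* = 717·(1 - 0.183) = 586.
From dH/dt = 0: 0.00655·586 - 0.11 = 0.0322P*, so P* = 3.73/0.0322 = 116.

N* ≈ 586, H* ≈ 13.1, P* ≈ 116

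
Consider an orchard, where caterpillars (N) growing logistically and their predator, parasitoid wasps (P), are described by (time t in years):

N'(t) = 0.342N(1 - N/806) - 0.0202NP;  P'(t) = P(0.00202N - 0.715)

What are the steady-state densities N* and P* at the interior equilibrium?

From dP/dt = 0 with P > 0: 0.00202N* = 0.715, so N* = 354.
Substitute into dN/dt = 0: 0.342(1 - 354/806) = 0.0202P*.
The bracket is 0.561, giving P* = 0.192/0.0202 = 9.5.

N* ≈ 354, P* ≈ 9.5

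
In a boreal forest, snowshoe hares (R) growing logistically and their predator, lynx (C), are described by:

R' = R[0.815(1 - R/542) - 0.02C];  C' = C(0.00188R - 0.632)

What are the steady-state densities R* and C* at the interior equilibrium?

R* ≈ 336, C* ≈ 15.5

From dC/dt = 0 with C > 0: 0.00188R* = 0.632, so R* = 336.
Substitute into dR/dt = 0: 0.815(1 - 336/542) = 0.02C*.
The bracket is 0.38, giving C* = 0.31/0.02 = 15.5.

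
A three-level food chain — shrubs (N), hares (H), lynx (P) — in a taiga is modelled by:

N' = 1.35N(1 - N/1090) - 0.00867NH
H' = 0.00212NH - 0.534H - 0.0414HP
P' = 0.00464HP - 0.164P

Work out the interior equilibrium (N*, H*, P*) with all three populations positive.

From dP/dt = 0: 0.00464H* = 0.164, so H* = 35.3.
From dN/dt = 0: 1.35(1 - N*/1090) = 0.00867·35.3, giving N* = 1090·(1 - 0.227) = 843.
From dH/dt = 0: 0.00212·843 - 0.534 = 0.0414P*, so P* = 1.25/0.0414 = 30.2.

N* ≈ 843, H* ≈ 35.3, P* ≈ 30.2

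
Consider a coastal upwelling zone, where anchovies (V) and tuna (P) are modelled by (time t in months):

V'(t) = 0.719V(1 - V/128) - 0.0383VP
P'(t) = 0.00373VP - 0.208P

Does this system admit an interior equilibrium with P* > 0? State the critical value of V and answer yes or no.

Threshold V = 55.8; K > 55.8, so yes, the predator persists.

The predator equation gives dP/dt > 0 only when V > 0.208/0.00373 = 55.8.
Without the predator, V → K = 128. Since 128 > 55.8, the predator can invade and persist.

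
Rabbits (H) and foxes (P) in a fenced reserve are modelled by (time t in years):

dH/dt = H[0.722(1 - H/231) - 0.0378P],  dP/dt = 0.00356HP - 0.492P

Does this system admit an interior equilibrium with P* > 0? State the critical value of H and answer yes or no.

Threshold H = 138; K > 138, so yes, the predator persists.

The predator equation gives dP/dt > 0 only when H > 0.492/0.00356 = 138.
Without the predator, H → K = 231. Since 231 > 138, the predator can invade and persist.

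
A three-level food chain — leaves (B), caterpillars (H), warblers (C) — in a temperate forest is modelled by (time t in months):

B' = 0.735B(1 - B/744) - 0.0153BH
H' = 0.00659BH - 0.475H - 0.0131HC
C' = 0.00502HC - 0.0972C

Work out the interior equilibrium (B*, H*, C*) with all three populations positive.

B* ≈ 444, H* ≈ 19.4, C* ≈ 187

From dC/dt = 0: 0.00502H* = 0.0972, so H* = 19.4.
From dB/dt = 0: 0.735(1 - B*/744) = 0.0153·19.4, giving B* = 744·(1 - 0.403) = 444.
From dH/dt = 0: 0.00659·444 - 0.475 = 0.0131C*, so C* = 2.45/0.0131 = 187.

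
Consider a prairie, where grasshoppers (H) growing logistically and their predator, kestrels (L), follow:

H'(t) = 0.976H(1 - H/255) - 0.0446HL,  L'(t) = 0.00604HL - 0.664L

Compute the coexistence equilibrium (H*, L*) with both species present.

From dL/dt = 0 with L > 0: 0.00604H* = 0.664, so H* = 110.
Substitute into dH/dt = 0: 0.976(1 - 110/255) = 0.0446L*.
The bracket is 0.569, giving L* = 0.555/0.0446 = 12.4.

H* ≈ 110, L* ≈ 12.4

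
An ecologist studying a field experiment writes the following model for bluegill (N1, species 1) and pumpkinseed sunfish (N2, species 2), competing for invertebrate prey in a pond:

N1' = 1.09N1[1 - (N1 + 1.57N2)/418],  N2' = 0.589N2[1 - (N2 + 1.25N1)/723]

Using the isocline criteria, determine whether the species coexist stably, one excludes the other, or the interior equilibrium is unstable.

Compare the nullcline intercepts: K1/α12 = 418/1.57 = 266 < K2 = 723; K2/α21 = 723/1.25 = 578 > K1 = 418.
Since the inequalities point opposite ways, species 2 can invade but species 1 cannot.

species 2 excludes species 1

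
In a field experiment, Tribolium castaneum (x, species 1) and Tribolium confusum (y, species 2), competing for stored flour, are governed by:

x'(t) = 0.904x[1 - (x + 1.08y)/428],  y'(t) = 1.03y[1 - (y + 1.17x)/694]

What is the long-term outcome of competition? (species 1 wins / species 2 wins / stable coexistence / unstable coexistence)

species 2 excludes species 1

Compare the nullcline intercepts: K1/α12 = 428/1.08 = 396 < K2 = 694; K2/α21 = 694/1.17 = 593 > K1 = 428.
Since the inequalities point opposite ways, species 2 can invade but species 1 cannot.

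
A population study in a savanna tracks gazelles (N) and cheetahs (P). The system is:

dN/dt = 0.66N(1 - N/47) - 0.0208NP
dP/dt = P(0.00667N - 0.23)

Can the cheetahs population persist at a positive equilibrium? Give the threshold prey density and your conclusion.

Threshold N = 34.5; K > 34.5, so yes, the predator persists.

The predator equation gives dP/dt > 0 only when N > 0.23/0.00667 = 34.5.
Without the predator, N → K = 47. Since 47 > 34.5, the predator can invade and persist.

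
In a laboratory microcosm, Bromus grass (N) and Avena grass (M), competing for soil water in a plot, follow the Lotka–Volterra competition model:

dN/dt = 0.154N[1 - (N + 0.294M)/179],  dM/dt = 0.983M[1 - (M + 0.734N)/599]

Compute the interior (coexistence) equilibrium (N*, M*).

N* ≈ 3.69, M* ≈ 596

Setting both brackets to zero gives the nullclines N + 0.294M = 179 and 0.734N + M = 599.
Substituting M = 599 - 0.734N into the first: N(1 - 0.294·0.734) = 179 - 0.294·599.
So N* = 2.89/0.784 = 3.69, and then M* = 599 - 0.734·3.69 = 596.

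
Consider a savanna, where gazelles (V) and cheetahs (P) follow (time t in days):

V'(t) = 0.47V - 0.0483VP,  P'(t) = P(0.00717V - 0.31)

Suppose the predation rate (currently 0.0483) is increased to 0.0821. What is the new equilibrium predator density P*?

At the interior fixed point, setting dV/dt = 0 with V > 0 fixes P* = (prey growth rate)/(VP coefficient) — independent of the other coefficients.
With the change, P* = 0.47/0.0821 = 5.72; it falls from 9.73.

P* ≈ 5.72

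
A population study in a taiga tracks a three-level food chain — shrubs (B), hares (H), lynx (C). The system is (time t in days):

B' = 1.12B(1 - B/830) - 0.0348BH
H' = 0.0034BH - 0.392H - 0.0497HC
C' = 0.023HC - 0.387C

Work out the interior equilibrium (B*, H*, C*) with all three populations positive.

B* ≈ 396, H* ≈ 16.8, C* ≈ 19.2

From dC/dt = 0: 0.023H* = 0.387, so H* = 16.8.
From dB/dt = 0: 1.12(1 - B*/830) = 0.0348·16.8, giving B* = 830·(1 - 0.523) = 396.
From dH/dt = 0: 0.0034·396 - 0.392 = 0.0497C*, so C* = 0.955/0.0497 = 19.2.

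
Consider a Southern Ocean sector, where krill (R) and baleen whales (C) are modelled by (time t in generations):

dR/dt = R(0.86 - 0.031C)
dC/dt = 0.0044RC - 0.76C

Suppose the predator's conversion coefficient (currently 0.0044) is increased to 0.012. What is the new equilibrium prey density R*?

At the interior fixed point, setting dC/dt = 0 with C > 0 fixes R* = (predator death rate)/(RC coefficient) — independent of the other coefficients.
With the change, R* = 0.76/0.012 = 63.3; it falls from 173.

R* ≈ 63.3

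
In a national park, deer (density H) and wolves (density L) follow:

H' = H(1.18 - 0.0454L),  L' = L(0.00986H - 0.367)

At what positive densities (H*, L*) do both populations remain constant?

H* ≈ 37.2, L* ≈ 26

Set dL/dt = 0 with L > 0: 0.00986H - 0.367 = 0, so H* = 0.367/0.00986 = 37.2.
Set dH/dt = 0 with H > 0: 1.18 - 0.0454L = 0, so L* = 1.18/0.0454 = 26.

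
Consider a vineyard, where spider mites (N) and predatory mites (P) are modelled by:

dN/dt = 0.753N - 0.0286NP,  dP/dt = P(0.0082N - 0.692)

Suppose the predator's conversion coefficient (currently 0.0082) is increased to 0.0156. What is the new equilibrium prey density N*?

At the interior fixed point, setting dP/dt = 0 with P > 0 fixes N* = (predator death rate)/(NP coefficient) — independent of the other coefficients.
With the change, N* = 0.692/0.0156 = 44.4; it falls from 84.4.

N* ≈ 44.4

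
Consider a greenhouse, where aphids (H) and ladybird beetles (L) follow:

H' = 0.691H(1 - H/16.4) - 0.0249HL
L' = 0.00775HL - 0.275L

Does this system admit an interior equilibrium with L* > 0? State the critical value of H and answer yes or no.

The predator equation gives dL/dt > 0 only when H > 0.275/0.00775 = 35.5.
Without the predator, H → K = 16.4. Since 16.4 < 35.5, the predator cannot invade.

Threshold H = 35.5; K < 35.5, so no, the predator goes extinct.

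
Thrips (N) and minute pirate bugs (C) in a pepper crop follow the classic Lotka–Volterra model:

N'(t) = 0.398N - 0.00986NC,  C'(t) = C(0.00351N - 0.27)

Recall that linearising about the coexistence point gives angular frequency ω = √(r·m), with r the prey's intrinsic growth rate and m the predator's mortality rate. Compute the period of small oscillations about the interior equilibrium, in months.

T ≈ 19.2 months

Here r = 0.398 and m = 0.27, so r·m = 0.107.
ω = √0.107 = 0.328 per month, hence T = 2π/ω ≈ 19.2 months.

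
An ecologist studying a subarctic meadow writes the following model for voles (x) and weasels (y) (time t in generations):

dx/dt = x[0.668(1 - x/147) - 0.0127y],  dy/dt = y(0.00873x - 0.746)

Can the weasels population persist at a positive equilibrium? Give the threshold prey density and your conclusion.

The predator equation gives dy/dt > 0 only when x > 0.746/0.00873 = 85.5.
Without the predator, x → K = 147. Since 147 > 85.5, the predator can invade and persist.

Threshold x = 85.5; K > 85.5, so yes, the predator persists.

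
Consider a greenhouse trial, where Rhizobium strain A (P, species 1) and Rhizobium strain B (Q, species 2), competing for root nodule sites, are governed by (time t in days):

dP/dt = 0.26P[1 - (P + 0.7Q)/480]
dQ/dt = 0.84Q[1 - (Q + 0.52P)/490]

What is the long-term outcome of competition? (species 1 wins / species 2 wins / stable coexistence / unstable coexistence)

stable coexistence

Compare the nullcline intercepts: K1/α12 = 480/0.7 = 686 > K2 = 490; K2/α21 = 490/0.52 = 942 > K1 = 480.
Since both inequalities hold, each species can invade when rare, so the interior equilibrium is stable.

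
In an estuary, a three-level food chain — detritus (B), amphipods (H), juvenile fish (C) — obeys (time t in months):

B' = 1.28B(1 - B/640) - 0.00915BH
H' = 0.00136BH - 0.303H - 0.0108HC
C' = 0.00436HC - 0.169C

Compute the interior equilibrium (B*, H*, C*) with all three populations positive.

B* ≈ 463, H* ≈ 38.8, C* ≈ 30.2

From dC/dt = 0: 0.00436H* = 0.169, so H* = 38.8.
From dB/dt = 0: 1.28(1 - B*/640) = 0.00915·38.8, giving B* = 640·(1 - 0.277) = 463.
From dH/dt = 0: 0.00136·463 - 0.303 = 0.0108C*, so C* = 0.326/0.0108 = 30.2.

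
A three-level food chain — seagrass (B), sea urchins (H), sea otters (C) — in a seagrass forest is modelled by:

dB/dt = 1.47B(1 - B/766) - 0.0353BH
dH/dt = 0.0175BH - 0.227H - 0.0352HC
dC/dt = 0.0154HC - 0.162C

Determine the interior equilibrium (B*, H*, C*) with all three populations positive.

From dC/dt = 0: 0.0154H* = 0.162, so H* = 10.5.
From dB/dt = 0: 1.47(1 - B*/766) = 0.0353·10.5, giving B* = 766·(1 - 0.253) = 573.
From dH/dt = 0: 0.0175·573 - 0.227 = 0.0352C*, so C* = 9.79/0.0352 = 278.

B* ≈ 573, H* ≈ 10.5, C* ≈ 278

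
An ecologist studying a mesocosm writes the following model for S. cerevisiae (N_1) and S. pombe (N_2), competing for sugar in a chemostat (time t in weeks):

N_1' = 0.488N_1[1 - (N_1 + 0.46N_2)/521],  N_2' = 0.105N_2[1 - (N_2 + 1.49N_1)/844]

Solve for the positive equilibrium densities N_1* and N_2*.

N_1* ≈ 422, N_2* ≈ 215

Setting both brackets to zero gives the nullclines N_1 + 0.46N_2 = 521 and 1.49N_1 + N_2 = 844.
Substituting N_2 = 844 - 1.49N_1 into the first: N_1(1 - 0.46·1.49) = 521 - 0.46·844.
So N_1* = 133/0.315 = 422, and then N_2* = 844 - 1.49·422 = 215.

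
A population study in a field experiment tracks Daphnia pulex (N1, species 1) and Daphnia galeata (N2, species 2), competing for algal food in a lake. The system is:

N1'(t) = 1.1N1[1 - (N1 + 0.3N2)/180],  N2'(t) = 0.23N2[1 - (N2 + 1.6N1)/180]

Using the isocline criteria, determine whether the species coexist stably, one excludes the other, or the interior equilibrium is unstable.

species 1 excludes species 2

Compare the nullcline intercepts: K1/α12 = 180/0.3 = 600 > K2 = 180; K2/α21 = 180/1.6 = 112 < K1 = 180.
Since the inequalities point opposite ways, species 1 can invade but species 2 cannot.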